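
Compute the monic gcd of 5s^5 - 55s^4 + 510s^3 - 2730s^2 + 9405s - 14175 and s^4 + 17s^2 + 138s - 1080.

s^2 - 2s + 45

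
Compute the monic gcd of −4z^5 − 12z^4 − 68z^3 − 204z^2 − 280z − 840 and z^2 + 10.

z^2 + 10

Repeated division with remainder:
  −4z^5 − 12z^4 − 68z^3 − 204z^2 − 280z − 840 = (−4z^3 − 12z^2 − 28z − 84)(z^2 + 10) + (0)
The last nonzero remainder z^2 + 10 is already monic.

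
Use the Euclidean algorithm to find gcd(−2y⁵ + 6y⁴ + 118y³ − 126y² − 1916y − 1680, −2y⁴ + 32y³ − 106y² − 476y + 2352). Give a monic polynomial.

y³ − 9y² − 10y + 168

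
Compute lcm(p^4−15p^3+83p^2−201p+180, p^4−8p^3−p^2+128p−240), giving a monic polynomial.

By polynomial division,
  p^4−15p^3+83p^2−201p+180 = (p^4−8p^3−p^2+128p−240) + (−7p^3+84p^2−329p+420)
  p^4−8p^3−p^2+128p−240 = (−(1/7)p−4/7)(−7p^3+84p^2−329p+420) + (0)
Last nonzero remainder: −7p^3+84p^2−329p+420. Dividing through by −7 gives the monic gcd p^3−12p^2+47p−60.
Then lcm(f, g) = f·g / gcd(f, g); expanding and making the result monic gives the answer.

p^5−11p^4+23p^3+131p^2−624p+720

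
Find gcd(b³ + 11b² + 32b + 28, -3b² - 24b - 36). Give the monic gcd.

Euclidean algorithm in ℚ[b]:
  b³ + 11b² + 32b + 28 = (-(1/3)b - 1)(-3b² - 24b - 36) + (-4b - 8)
  -3b² - 24b - 36 = ((3/4)b + 9/2)(-4b - 8) + (0)
Last nonzero remainder: -4b - 8. Dividing through by -4 gives the monic gcd b + 2.

b + 2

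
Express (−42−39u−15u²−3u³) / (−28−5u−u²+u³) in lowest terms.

(−6−3u)/(−4+u)

Euclidean algorithm in ℚ[u]:
  −3u³−15u²−39u−42 = (−3)(u³−u²−5u−28) + (−18u²−54u−126)
  u³−u²−5u−28 = (−(1/18)u+2/9)(−18u²−54u−126) + (0)
Last nonzero remainder: −18u²−54u−126. Dividing through by −18 gives the monic gcd u²+3u+7.
Cancel u²+3u+7 from numerator and denominator to get the reduced form.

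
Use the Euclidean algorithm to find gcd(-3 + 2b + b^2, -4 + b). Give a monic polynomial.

Repeated division with remainder:
  b^2 + 2b - 3 = (b + 6)(b - 4) + (21)
  b - 4 = ((1/21)b - 4/21)(21) + (0)
The last nonzero remainder is the constant 21, so the polynomials are coprime and gcd = 1.

1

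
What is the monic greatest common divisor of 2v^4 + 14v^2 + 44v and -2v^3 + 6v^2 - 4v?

Euclidean algorithm in ℚ[v]:
  2v^4 + 14v^2 + 44v = (-v - 3)(-2v^3 + 6v^2 - 4v) + (28v^2 + 32v)
  -2v^3 + 6v^2 - 4v = (-(1/14)v + 29/98)(28v^2 + 32v) + (-(660/49)v)
  28v^2 + 32v = (-(343/165)v - 392/165)(-(660/49)v) + (0)
Last nonzero remainder: -(660/49)v. Dividing through by -660/49 gives the monic gcd v.

v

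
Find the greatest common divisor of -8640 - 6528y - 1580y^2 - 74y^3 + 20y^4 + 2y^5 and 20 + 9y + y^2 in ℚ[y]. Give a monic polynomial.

Apply the Euclidean algorithm:
  2y^5 + 20y^4 - 74y^3 - 1580y^2 - 6528y - 8640 = (2y^3 + 2y^2 - 132y - 432)(y^2 + 9y + 20) + (0)
The last nonzero remainder y^2 + 9y + 20 is already monic.

20 + 9y + y^2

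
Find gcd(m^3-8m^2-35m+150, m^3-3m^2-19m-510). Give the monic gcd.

Repeated division with remainder:
  m^3-8m^2-35m+150 = (m^3-3m^2-19m-510) + (-5m^2-16m+660)
  m^3-3m^2-19m-510 = (-(1/5)m+31/25)(-5m^2-16m+660) + ((3321/25)m-6642/5)
  -5m^2-16m+660 = (-(125/3321)m-550/1107)((3321/25)m-6642/5) + (0)
Last nonzero remainder: (3321/25)m-6642/5. Dividing through by 3321/25 gives the monic gcd m-10.

m-10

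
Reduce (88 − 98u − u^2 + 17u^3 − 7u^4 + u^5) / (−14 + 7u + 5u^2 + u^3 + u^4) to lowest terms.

Euclidean algorithm in ℚ[u]:
  u^5 − 7u^4 + 17u^3 − u^2 − 98u + 88 = (u − 8)(u^4 + u^3 + 5u^2 + 7u − 14) + (20u^3 + 32u^2 − 28u − 24)
  u^4 + u^3 + 5u^2 + 7u − 14 = ((1/20)u − 3/100)(20u^3 + 32u^2 − 28u − 24) + ((184/25)u^2 + (184/25)u − 368/25)
  20u^3 + 32u^2 − 28u − 24 = ((125/46)u + 75/46)((184/25)u^2 + (184/25)u − 368/25) + (0)
Last nonzero remainder: (184/25)u^2 + (184/25)u − 368/25. Dividing through by 184/25 gives the monic gcd u^2 + u − 2.
Cancel u^2 + u − 2 from numerator and denominator to get the reduced form.

(−44 + 27u − 8u^2 + u^3)/(7 + u^2)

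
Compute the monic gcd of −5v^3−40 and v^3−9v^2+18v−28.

v^2−2v+4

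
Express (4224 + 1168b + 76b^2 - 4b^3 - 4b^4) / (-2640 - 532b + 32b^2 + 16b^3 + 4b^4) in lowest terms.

By polynomial division,
  -4b^4 - 4b^3 + 76b^2 + 1168b + 4224 = (-1)(4b^4 + 16b^3 + 32b^2 - 532b - 2640) + (12b^3 + 108b^2 + 636b + 1584)
  4b^4 + 16b^3 + 32b^2 - 532b - 2640 = ((1/3)b - 5/3)(12b^3 + 108b^2 + 636b + 1584) + (0)
Last nonzero remainder: 12b^3 + 108b^2 + 636b + 1584. Dividing through by 12 gives the monic gcd b^3 + 9b^2 + 53b + 132.
Cancel b^3 + 9b^2 + 53b + 132 from numerator and denominator to get the reduced form.

(8 - b)/(-5 + b)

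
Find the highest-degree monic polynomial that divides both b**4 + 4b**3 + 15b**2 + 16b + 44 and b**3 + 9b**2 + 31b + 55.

Apply the Euclidean algorithm:
  b**4 + 4b**3 + 15b**2 + 16b + 44 = (b - 5)(b**3 + 9b**2 + 31b + 55) + (29b**2 + 116b + 319)
  b**3 + 9b**2 + 31b + 55 = ((1/29)b + 5/29)(29b**2 + 116b + 319) + (0)
Last nonzero remainder: 29b**2 + 116b + 319. Dividing through by 29 gives the monic gcd b**2 + 4b + 11.

b**2 + 4b + 11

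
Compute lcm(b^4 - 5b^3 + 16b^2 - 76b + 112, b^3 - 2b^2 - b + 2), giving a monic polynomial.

b^6 - 5b^5 + 15b^4 - 71b^3 + 96b^2 + 76b - 112

Repeated division with remainder:
  b^4 - 5b^3 + 16b^2 - 76b + 112 = (b - 3)(b^3 - 2b^2 - b + 2) + (11b^2 - 81b + 118)
  b^3 - 2b^2 - b + 2 = ((1/11)b + 59/121)(11b^2 - 81b + 118) + ((3360/121)b - 6720/121)
  11b^2 - 81b + 118 = ((1331/3360)b - 7139/3360)((3360/121)b - 6720/121) + (0)
Last nonzero remainder: (3360/121)b - 6720/121. Dividing through by 3360/121 gives the monic gcd b - 2.
Then lcm(f, g) = f·g / gcd(f, g); expanding and making the result monic gives the answer.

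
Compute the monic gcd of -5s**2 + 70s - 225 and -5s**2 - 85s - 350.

Repeated division with remainder:
  -5s**2 + 70s - 225 = (-5s**2 - 85s - 350) + (155s + 125)
  -5s**2 - 85s - 350 = (-(1/31)s - 502/961)(155s + 125) + (-273600/961)
  155s + 125 = (-(29791/54720)s - 4805/10944)(-273600/961) + (0)
The last nonzero remainder is the constant -273600/961, so the polynomials are coprime and gcd = 1.

1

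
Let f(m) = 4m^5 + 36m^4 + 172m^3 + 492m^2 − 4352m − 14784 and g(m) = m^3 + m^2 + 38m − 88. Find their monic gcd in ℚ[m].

m^2 + 3m + 44

Apply the Euclidean algorithm:
  4m^5 + 36m^4 + 172m^3 + 492m^2 − 4352m − 14784 = (4m^2 + 32m − 12)(m^3 + m^2 + 38m − 88) + (−360m^2 − 1080m − 15840)
  m^3 + m^2 + 38m − 88 = (−(1/360)m + 1/180)(−360m^2 − 1080m − 15840) + (0)
Last nonzero remainder: −360m^2 − 1080m − 15840. Dividing through by −360 gives the monic gcd m^2 + 3m + 44.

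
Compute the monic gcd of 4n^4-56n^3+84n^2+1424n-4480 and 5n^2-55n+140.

n^2-11n+28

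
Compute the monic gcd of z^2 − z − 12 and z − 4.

z − 4

Euclidean algorithm in ℚ[z]:
  z^2 − z − 12 = (z + 3)(z − 4) + (0)
The last nonzero remainder z − 4 is already monic.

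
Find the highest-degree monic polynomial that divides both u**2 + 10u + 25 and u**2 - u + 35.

1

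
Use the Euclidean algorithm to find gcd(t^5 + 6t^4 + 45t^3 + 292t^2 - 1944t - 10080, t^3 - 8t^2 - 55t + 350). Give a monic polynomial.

Apply the Euclidean algorithm:
  t^5 + 6t^4 + 45t^3 + 292t^2 - 1944t - 10080 = (t^2 + 14t + 212)(t^3 - 8t^2 - 55t + 350) + (2408t^2 + 4816t - 84280)
  t^3 - 8t^2 - 55t + 350 = ((1/2408)t - 5/1204)(2408t^2 + 4816t - 84280) + (0)
Last nonzero remainder: 2408t^2 + 4816t - 84280. Dividing through by 2408 gives the monic gcd t^2 + 2t - 35.

t^2 + 2t - 35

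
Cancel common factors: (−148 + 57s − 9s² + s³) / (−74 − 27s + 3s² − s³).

(4 − s)/(2 + s)

Euclidean algorithm in ℚ[s]:
  s³ − 9s² + 57s − 148 = (−1)(−s³ + 3s² − 27s − 74) + (−6s² + 30s − 222)
  −s³ + 3s² − 27s − 74 = ((1/6)s + 1/3)(−6s² + 30s − 222) + (0)
Last nonzero remainder: −6s² + 30s − 222. Dividing through by −6 gives the monic gcd s² − 5s + 37.
Cancel s² − 5s + 37 from numerator and denominator to get the reduced form.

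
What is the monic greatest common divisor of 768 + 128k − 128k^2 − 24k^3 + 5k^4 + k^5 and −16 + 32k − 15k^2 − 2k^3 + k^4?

−16 + k^2

Apply the Euclidean algorithm:
  k^5 + 5k^4 − 24k^3 − 128k^2 + 128k + 768 = (k + 7)(k^4 − 2k^3 − 15k^2 + 32k − 16) + (5k^3 − 55k^2 − 80k + 880)
  k^4 − 2k^3 − 15k^2 + 32k − 16 = ((1/5)k + 9/5)(5k^3 − 55k^2 − 80k + 880) + (100k^2 − 1600)
  5k^3 − 55k^2 − 80k + 880 = ((1/20)k − 11/20)(100k^2 − 1600) + (0)
Last nonzero remainder: 100k^2 − 1600. Dividing through by 100 gives the monic gcd k^2 − 16.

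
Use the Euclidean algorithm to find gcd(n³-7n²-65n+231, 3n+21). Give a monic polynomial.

n+7

By polynomial division,
  n³-7n²-65n+231 = ((1/3)n²-(14/3)n+11)(3n+21) + (0)
Last nonzero remainder: 3n+21. Dividing through by 3 gives the monic gcd n+7.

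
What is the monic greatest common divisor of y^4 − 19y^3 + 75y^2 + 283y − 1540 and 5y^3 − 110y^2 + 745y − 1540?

y^2 − 18y + 77

Repeated division with remainder:
  y^4 − 19y^3 + 75y^2 + 283y − 1540 = ((1/5)y + 3/5)(5y^3 − 110y^2 + 745y − 1540) + (−8y^2 + 144y − 616)
  5y^3 − 110y^2 + 745y − 1540 = (−(5/8)y + 5/2)(−8y^2 + 144y − 616) + (0)
Last nonzero remainder: −8y^2 + 144y − 616. Dividing through by −8 gives the monic gcd y^2 − 18y + 77.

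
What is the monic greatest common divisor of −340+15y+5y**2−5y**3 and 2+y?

Apply the Euclidean algorithm:
  −5y**3+5y**2+15y−340 = (−5y**2+15y−15)(y+2) + (−310)
  y+2 = (−(1/310)y−1/155)(−310) + (0)
The last nonzero remainder is the constant −310, so the polynomials are coprime and gcd = 1.

1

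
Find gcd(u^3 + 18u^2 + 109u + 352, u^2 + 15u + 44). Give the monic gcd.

u + 11

By polynomial division,
  u^3 + 18u^2 + 109u + 352 = (u + 3)(u^2 + 15u + 44) + (20u + 220)
  u^2 + 15u + 44 = ((1/20)u + 1/5)(20u + 220) + (0)
Last nonzero remainder: 20u + 220. Dividing through by 20 gives the monic gcd u + 11.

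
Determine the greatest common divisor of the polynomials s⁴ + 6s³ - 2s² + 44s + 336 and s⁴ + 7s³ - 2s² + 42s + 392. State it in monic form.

Euclidean algorithm in ℚ[s]:
  s⁴ + 6s³ - 2s² + 44s + 336 = (s⁴ + 7s³ - 2s² + 42s + 392) + (-s³ + 2s - 56)
  s⁴ + 7s³ - 2s² + 42s + 392 = (-s - 7)(-s³ + 2s - 56) + (0)
Last nonzero remainder: -s³ + 2s - 56. Dividing through by -1 gives the monic gcd s³ - 2s + 56.

s³ - 2s + 56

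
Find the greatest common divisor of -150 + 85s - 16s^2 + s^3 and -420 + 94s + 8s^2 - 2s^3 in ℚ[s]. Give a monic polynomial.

30 - 11s + s^2

Apply the Euclidean algorithm:
  s^3 - 16s^2 + 85s - 150 = (-1/2)(-2s^3 + 8s^2 + 94s - 420) + (-12s^2 + 132s - 360)
  -2s^3 + 8s^2 + 94s - 420 = ((1/6)s + 7/6)(-12s^2 + 132s - 360) + (0)
Last nonzero remainder: -12s^2 + 132s - 360. Dividing through by -12 gives the monic gcd s^2 - 11s + 30.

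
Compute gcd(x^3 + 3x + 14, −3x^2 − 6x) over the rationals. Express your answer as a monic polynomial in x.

x + 2

Repeated division with remainder:
  x^3 + 3x + 14 = (−(1/3)x + 2/3)(−3x^2 − 6x) + (7x + 14)
  −3x^2 − 6x = (−(3/7)x)(7x + 14) + (0)
Last nonzero remainder: 7x + 14. Dividing through by 7 gives the monic gcd x + 2.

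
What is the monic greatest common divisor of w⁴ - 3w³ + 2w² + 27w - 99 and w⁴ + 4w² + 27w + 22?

w² - 3w + 11

By polynomial division,
  w⁴ - 3w³ + 2w² + 27w - 99 = (w⁴ + 4w² + 27w + 22) + (-3w³ - 2w² - 121)
  w⁴ + 4w² + 27w + 22 = (-(1/3)w + 2/9)(-3w³ - 2w² - 121) + ((40/9)w² - (40/3)w + 440/9)
  -3w³ - 2w² - 121 = (-(27/40)w - 99/40)((40/9)w² - (40/3)w + 440/9) + (0)
Last nonzero remainder: (40/9)w² - (40/3)w + 440/9. Dividing through by 40/9 gives the monic gcd w² - 3w + 11.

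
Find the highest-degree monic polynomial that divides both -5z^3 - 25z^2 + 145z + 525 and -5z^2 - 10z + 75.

By polynomial division,
  -5z^3 - 25z^2 + 145z + 525 = (z + 3)(-5z^2 - 10z + 75) + (100z + 300)
  -5z^2 - 10z + 75 = (-(1/20)z + 1/20)(100z + 300) + (60)
  100z + 300 = ((5/3)z + 5)(60) + (0)
The last nonzero remainder is the constant 60, so the polynomials are coprime and gcd = 1.

1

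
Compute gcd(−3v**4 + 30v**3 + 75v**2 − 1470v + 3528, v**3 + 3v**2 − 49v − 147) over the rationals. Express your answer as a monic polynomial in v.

v**2 − 49

By polynomial division,
  −3v**4 + 30v**3 + 75v**2 − 1470v + 3528 = (−3v + 39)(v**3 + 3v**2 − 49v − 147) + (−189v**2 + 9261)
  v**3 + 3v**2 − 49v − 147 = (−(1/189)v − 1/63)(−189v**2 + 9261) + (0)
Last nonzero remainder: −189v**2 + 9261. Dividing through by −189 gives the monic gcd v**2 − 49.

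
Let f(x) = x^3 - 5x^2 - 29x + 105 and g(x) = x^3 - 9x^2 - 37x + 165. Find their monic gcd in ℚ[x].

x^2 + 2x - 15

Repeated division with remainder:
  x^3 - 5x^2 - 29x + 105 = (x^3 - 9x^2 - 37x + 165) + (4x^2 + 8x - 60)
  x^3 - 9x^2 - 37x + 165 = ((1/4)x - 11/4)(4x^2 + 8x - 60) + (0)
Last nonzero remainder: 4x^2 + 8x - 60. Dividing through by 4 gives the monic gcd x^2 + 2x - 15.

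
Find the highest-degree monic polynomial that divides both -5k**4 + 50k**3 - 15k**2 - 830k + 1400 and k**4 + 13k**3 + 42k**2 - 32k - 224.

k**2 + 2k - 8

Apply the Euclidean algorithm:
  -5k**4 + 50k**3 - 15k**2 - 830k + 1400 = (-5)(k**4 + 13k**3 + 42k**2 - 32k - 224) + (115k**3 + 195k**2 - 990k + 280)
  k**4 + 13k**3 + 42k**2 - 32k - 224 = ((1/115)k + 52/529)(115k**3 + 195k**2 - 990k + 280) + ((16632/529)k**2 + (33264/529)k - 133056/529)
  115k**3 + 195k**2 - 990k + 280 = ((60835/16632)k - 2645/2376)((16632/529)k**2 + (33264/529)k - 133056/529) + (0)
Last nonzero remainder: (16632/529)k**2 + (33264/529)k - 133056/529. Dividing through by 16632/529 gives the monic gcd k**2 + 2k - 8.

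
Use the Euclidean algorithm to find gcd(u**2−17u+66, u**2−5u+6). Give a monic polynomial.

1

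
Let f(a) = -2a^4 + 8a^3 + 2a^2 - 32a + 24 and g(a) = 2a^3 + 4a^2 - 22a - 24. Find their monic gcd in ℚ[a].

a - 3

By polynomial division,
  -2a^4 + 8a^3 + 2a^2 - 32a + 24 = (-a + 6)(2a^3 + 4a^2 - 22a - 24) + (-44a^2 + 76a + 168)
  2a^3 + 4a^2 - 22a - 24 = (-(1/22)a - 41/242)(-44a^2 + 76a + 168) + (-(180/121)a + 540/121)
  -44a^2 + 76a + 168 = ((1331/45)a + 1694/45)(-(180/121)a + 540/121) + (0)
Last nonzero remainder: -(180/121)a + 540/121. Dividing through by -180/121 gives the monic gcd a - 3.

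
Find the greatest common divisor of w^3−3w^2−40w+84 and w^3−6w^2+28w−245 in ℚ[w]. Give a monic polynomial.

Apply the Euclidean algorithm:
  w^3−3w^2−40w+84 = (w^3−6w^2+28w−245) + (3w^2−68w+329)
  w^3−6w^2+28w−245 = ((1/3)w+50/9)(3w^2−68w+329) + ((2665/9)w−18655/9)
  3w^2−68w+329 = ((27/2665)w−423/2665)((2665/9)w−18655/9) + (0)
Last nonzero remainder: (2665/9)w−18655/9. Dividing through by 2665/9 gives the monic gcd w−7.

w−7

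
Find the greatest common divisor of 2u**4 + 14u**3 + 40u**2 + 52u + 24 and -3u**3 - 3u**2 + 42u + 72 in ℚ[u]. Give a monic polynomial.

u + 2

By polynomial division,
  2u**4 + 14u**3 + 40u**2 + 52u + 24 = (-(2/3)u - 4)(-3u**3 - 3u**2 + 42u + 72) + (56u**2 + 268u + 312)
  -3u**3 - 3u**2 + 42u + 72 = (-(3/56)u + 159/784)(56u**2 + 268u + 312) + ((855/196)u + 855/98)
  56u**2 + 268u + 312 = ((10976/855)u + 10192/285)((855/196)u + 855/98) + (0)
Last nonzero remainder: (855/196)u + 855/98. Dividing through by 855/196 gives the monic gcd u + 2.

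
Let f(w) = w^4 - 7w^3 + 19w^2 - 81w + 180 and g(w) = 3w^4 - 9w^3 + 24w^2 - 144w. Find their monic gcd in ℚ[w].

Repeated division with remainder:
  w^4 - 7w^3 + 19w^2 - 81w + 180 = (1/3)(3w^4 - 9w^3 + 24w^2 - 144w) + (-4w^3 + 11w^2 - 33w + 180)
  3w^4 - 9w^3 + 24w^2 - 144w = (-(3/4)w + 3/16)(-4w^3 + 11w^2 - 33w + 180) + (-(45/16)w^2 - (45/16)w - 135/4)
  -4w^3 + 11w^2 - 33w + 180 = ((64/45)w - 16/3)(-(45/16)w^2 - (45/16)w - 135/4) + (0)
Last nonzero remainder: -(45/16)w^2 - (45/16)w - 135/4. Dividing through by -45/16 gives the monic gcd w^2 + w + 12.

w^2 + w + 12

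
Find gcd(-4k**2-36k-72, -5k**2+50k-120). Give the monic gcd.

1

By polynomial division,
  -4k**2-36k-72 = (4/5)(-5k**2+50k-120) + (-76k+24)
  -5k**2+50k-120 = ((5/76)k-230/361)(-76k+24) + (-37800/361)
  -76k+24 = ((6859/9450)k-361/1575)(-37800/361) + (0)
The last nonzero remainder is the constant -37800/361, so the polynomials are coprime and gcd = 1.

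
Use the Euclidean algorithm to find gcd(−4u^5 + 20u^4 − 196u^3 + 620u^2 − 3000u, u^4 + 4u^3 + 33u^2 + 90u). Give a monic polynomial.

u^3 + u^2 + 30u

Apply the Euclidean algorithm:
  −4u^5 + 20u^4 − 196u^3 + 620u^2 − 3000u = (−4u + 36)(u^4 + 4u^3 + 33u^2 + 90u) + (−208u^3 − 208u^2 − 6240u)
  u^4 + 4u^3 + 33u^2 + 90u = (−(1/208)u − 3/208)(−208u^3 − 208u^2 − 6240u) + (0)
Last nonzero remainder: −208u^3 − 208u^2 − 6240u. Dividing through by −208 gives the monic gcd u^3 + u^2 + 30u.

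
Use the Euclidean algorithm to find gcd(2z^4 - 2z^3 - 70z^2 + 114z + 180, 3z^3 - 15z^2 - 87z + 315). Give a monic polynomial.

Apply the Euclidean algorithm:
  2z^4 - 2z^3 - 70z^2 + 114z + 180 = ((2/3)z + 8/3)(3z^3 - 15z^2 - 87z + 315) + (28z^2 + 136z - 660)
  3z^3 - 15z^2 - 87z + 315 = ((3/28)z - 207/196)(28z^2 + 136z - 660) + ((6240/49)z - 18720/49)
  28z^2 + 136z - 660 = ((343/1560)z + 539/312)((6240/49)z - 18720/49) + (0)
Last nonzero remainder: (6240/49)z - 18720/49. Dividing through by 6240/49 gives the monic gcd z - 3.

z - 3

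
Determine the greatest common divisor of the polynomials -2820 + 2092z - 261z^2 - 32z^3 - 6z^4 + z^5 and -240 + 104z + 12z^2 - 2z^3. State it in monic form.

20 - 12z + z^2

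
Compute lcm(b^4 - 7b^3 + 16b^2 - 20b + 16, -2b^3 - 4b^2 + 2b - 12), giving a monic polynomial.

b^5 - 4b^4 - 5b^3 + 28b^2 - 44b + 48

Euclidean algorithm in ℚ[b]:
  b^4 - 7b^3 + 16b^2 - 20b + 16 = (-(1/2)b + 9/2)(-2b^3 - 4b^2 + 2b - 12) + (35b^2 - 35b + 70)
  -2b^3 - 4b^2 + 2b - 12 = (-(2/35)b - 6/35)(35b^2 - 35b + 70) + (0)
Last nonzero remainder: 35b^2 - 35b + 70. Dividing through by 35 gives the monic gcd b^2 - b + 2.
Then lcm(f, g) = f·g / gcd(f, g); expanding and making the result monic gives the answer.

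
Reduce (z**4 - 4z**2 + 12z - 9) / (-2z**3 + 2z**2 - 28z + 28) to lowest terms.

(-z**3 - z**2 + 3z - 9)/(2z**2 + 28)

Apply the Euclidean algorithm:
  z**4 - 4z**2 + 12z - 9 = (-(1/2)z - 1/2)(-2z**3 + 2z**2 - 28z + 28) + (-17z**2 + 12z + 5)
  -2z**3 + 2z**2 - 28z + 28 = ((2/17)z - 10/289)(-17z**2 + 12z + 5) + (-(8142/289)z + 8142/289)
  -17z**2 + 12z + 5 = ((4913/8142)z + 1445/8142)(-(8142/289)z + 8142/289) + (0)
Last nonzero remainder: -(8142/289)z + 8142/289. Dividing through by -8142/289 gives the monic gcd z - 1.
Cancel z - 1 from numerator and denominator to get the reduced form.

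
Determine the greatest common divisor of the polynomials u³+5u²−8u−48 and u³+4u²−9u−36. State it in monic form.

u²+u−12

Repeated division with remainder:
  u³+5u²−8u−48 = (u³+4u²−9u−36) + (u²+u−12)
  u³+4u²−9u−36 = (u+3)(u²+u−12) + (0)
The last nonzero remainder u²+u−12 is already monic.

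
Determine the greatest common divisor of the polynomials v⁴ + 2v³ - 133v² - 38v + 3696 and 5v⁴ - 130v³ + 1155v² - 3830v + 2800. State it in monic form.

v² - 15v + 56

Euclidean algorithm in ℚ[v]:
  v⁴ + 2v³ - 133v² - 38v + 3696 = (1/5)(5v⁴ - 130v³ + 1155v² - 3830v + 2800) + (28v³ - 364v² + 728v + 3136)
  5v⁴ - 130v³ + 1155v² - 3830v + 2800 = ((5/28)v - 65/28)(28v³ - 364v² + 728v + 3136) + (180v² - 2700v + 10080)
  28v³ - 364v² + 728v + 3136 = ((7/45)v + 14/45)(180v² - 2700v + 10080) + (0)
Last nonzero remainder: 180v² - 2700v + 10080. Dividing through by 180 gives the monic gcd v² - 15v + 56.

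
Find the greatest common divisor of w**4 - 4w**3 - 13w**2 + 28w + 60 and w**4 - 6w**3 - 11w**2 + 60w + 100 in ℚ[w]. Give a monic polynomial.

w**3 - w**2 - 16w - 20

By polynomial division,
  w**4 - 4w**3 - 13w**2 + 28w + 60 = (w**4 - 6w**3 - 11w**2 + 60w + 100) + (2w**3 - 2w**2 - 32w - 40)
  w**4 - 6w**3 - 11w**2 + 60w + 100 = ((1/2)w - 5/2)(2w**3 - 2w**2 - 32w - 40) + (0)
Last nonzero remainder: 2w**3 - 2w**2 - 32w - 40. Dividing through by 2 gives the monic gcd w**3 - w**2 - 16w - 20.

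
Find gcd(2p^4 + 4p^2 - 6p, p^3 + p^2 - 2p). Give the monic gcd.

By polynomial division,
  2p^4 + 4p^2 - 6p = (2p - 2)(p^3 + p^2 - 2p) + (10p^2 - 10p)
  p^3 + p^2 - 2p = ((1/10)p + 1/5)(10p^2 - 10p) + (0)
Last nonzero remainder: 10p^2 - 10p. Dividing through by 10 gives the monic gcd p^2 - p.

p^2 - p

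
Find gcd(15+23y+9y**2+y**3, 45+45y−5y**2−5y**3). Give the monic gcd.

3+4y+y**2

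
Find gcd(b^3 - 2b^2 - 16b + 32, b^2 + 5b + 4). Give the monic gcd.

b + 4

Euclidean algorithm in ℚ[b]:
  b^3 - 2b^2 - 16b + 32 = (b - 7)(b^2 + 5b + 4) + (15b + 60)
  b^2 + 5b + 4 = ((1/15)b + 1/15)(15b + 60) + (0)
Last nonzero remainder: 15b + 60. Dividing through by 15 gives the monic gcd b + 4.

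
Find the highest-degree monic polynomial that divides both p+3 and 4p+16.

Apply the Euclidean algorithm:
  p+3 = (1/4)(4p+16) + (-1)
  4p+16 = (-4p-16)(-1) + (0)
The last nonzero remainder is the constant -1, so the polynomials are coprime and gcd = 1.

1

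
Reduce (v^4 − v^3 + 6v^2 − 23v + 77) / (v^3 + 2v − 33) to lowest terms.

Apply the Euclidean algorithm:
  v^4 − v^3 + 6v^2 − 23v + 77 = (v − 1)(v^3 + 2v − 33) + (4v^2 + 12v + 44)
  v^3 + 2v − 33 = ((1/4)v − 3/4)(4v^2 + 12v + 44) + (0)
Last nonzero remainder: 4v^2 + 12v + 44. Dividing through by 4 gives the monic gcd v^2 + 3v + 11.
Cancel v^2 + 3v + 11 from numerator and denominator to get the reduced form.

(v^2 − 4v + 7)/(v − 3)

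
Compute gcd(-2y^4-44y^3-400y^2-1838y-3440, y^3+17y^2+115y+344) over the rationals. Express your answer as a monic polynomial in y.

Euclidean algorithm in ℚ[y]:
  -2y^4-44y^3-400y^2-1838y-3440 = (-2y-10)(y^3+17y^2+115y+344) + (0)
The last nonzero remainder y^3+17y^2+115y+344 is already monic.

y^3+17y^2+115y+344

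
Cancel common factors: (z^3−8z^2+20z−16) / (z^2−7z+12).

(z^2−4z+4)/(z−3)

Repeated division with remainder:
  z^3−8z^2+20z−16 = (z−1)(z^2−7z+12) + (z−4)
  z^2−7z+12 = (z−3)(z−4) + (0)
The last nonzero remainder z−4 is already monic.
Cancel z−4 from numerator and denominator to get the reduced form.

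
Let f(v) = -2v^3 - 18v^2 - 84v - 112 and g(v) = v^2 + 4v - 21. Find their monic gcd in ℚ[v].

1

Repeated division with remainder:
  -2v^3 - 18v^2 - 84v - 112 = (-2v - 10)(v^2 + 4v - 21) + (-86v - 322)
  v^2 + 4v - 21 = (-(1/86)v - 11/3698)(-86v - 322) + (-40600/1849)
  -86v - 322 = ((79507/20300)v + 42527/2900)(-40600/1849) + (0)
The last nonzero remainder is the constant -40600/1849, so the polynomials are coprime and gcd = 1.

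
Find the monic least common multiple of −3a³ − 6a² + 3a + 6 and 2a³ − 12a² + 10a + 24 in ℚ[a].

Euclidean algorithm in ℚ[a]:
  −3a³ − 6a² + 3a + 6 = (−3/2)(2a³ − 12a² + 10a + 24) + (−24a² + 18a + 42)
  2a³ − 12a² + 10a + 24 = (−(1/12)a + 7/16)(−24a² + 18a + 42) + ((45/8)a + 45/8)
  −24a² + 18a + 42 = (−(64/15)a + 112/15)((45/8)a + 45/8) + (0)
Last nonzero remainder: (45/8)a + 45/8. Dividing through by 45/8 gives the monic gcd a + 1.
Then lcm(f, g) = f·g / gcd(f, g); expanding and making the result monic gives the answer.

a⁵ − 5a⁴ − 3a³ + 29a² + 2a − 24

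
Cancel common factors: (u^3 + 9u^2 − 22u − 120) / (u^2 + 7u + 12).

(u^2 + 6u − 40)/(u + 4)

By polynomial division,
  u^3 + 9u^2 − 22u − 120 = (u + 2)(u^2 + 7u + 12) + (−48u − 144)
  u^2 + 7u + 12 = (−(1/48)u − 1/12)(−48u − 144) + (0)
Last nonzero remainder: −48u − 144. Dividing through by −48 gives the monic gcd u + 3.
Cancel u + 3 from numerator and denominator to get the reduced form.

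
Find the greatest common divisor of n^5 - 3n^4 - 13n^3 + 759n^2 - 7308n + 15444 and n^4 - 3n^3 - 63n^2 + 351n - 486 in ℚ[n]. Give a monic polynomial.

Apply the Euclidean algorithm:
  n^5 - 3n^4 - 13n^3 + 759n^2 - 7308n + 15444 = (n)(n^4 - 3n^3 - 63n^2 + 351n - 486) + (50n^3 + 408n^2 - 6822n + 15444)
  n^4 - 3n^3 - 63n^2 + 351n - 486 = ((1/50)n - 279/1250)(50n^3 + 408n^2 - 6822n + 15444) + ((102816/625)n^2 - (925344/625)n + 1850688/625)
  50n^3 + 408n^2 - 6822n + 15444 = ((15625/51408)n + 89375/17136)((102816/625)n^2 - (925344/625)n + 1850688/625) + (0)
Last nonzero remainder: (102816/625)n^2 - (925344/625)n + 1850688/625. Dividing through by 102816/625 gives the monic gcd n^2 - 9n + 18.

n^2 - 9n + 18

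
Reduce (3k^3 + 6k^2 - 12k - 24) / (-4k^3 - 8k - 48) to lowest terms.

Apply the Euclidean algorithm:
  3k^3 + 6k^2 - 12k - 24 = (-3/4)(-4k^3 - 8k - 48) + (6k^2 - 18k - 60)
  -4k^3 - 8k - 48 = (-(2/3)k - 2)(6k^2 - 18k - 60) + (-84k - 168)
  6k^2 - 18k - 60 = (-(1/14)k + 5/14)(-84k - 168) + (0)
Last nonzero remainder: -84k - 168. Dividing through by -84 gives the monic gcd k + 2.
Cancel k + 2 from numerator and denominator to get the reduced form.

(-3k^2 + 12)/(4k^2 - 8k + 24)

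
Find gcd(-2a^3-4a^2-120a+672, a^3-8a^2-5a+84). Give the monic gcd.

Euclidean algorithm in ℚ[a]:
  -2a^3-4a^2-120a+672 = (-2)(a^3-8a^2-5a+84) + (-20a^2-130a+840)
  a^3-8a^2-5a+84 = (-(1/20)a+29/40)(-20a^2-130a+840) + ((525/4)a-525)
  -20a^2-130a+840 = (-(16/105)a-8/5)((525/4)a-525) + (0)
Last nonzero remainder: (525/4)a-525. Dividing through by 525/4 gives the monic gcd a-4.

a-4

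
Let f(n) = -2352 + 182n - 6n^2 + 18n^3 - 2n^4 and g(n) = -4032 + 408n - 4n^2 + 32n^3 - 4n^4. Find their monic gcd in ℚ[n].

-168 - 11n - 2n^2 + n^3

Apply the Euclidean algorithm:
  -2n^4 + 18n^3 - 6n^2 + 182n - 2352 = (1/2)(-4n^4 + 32n^3 - 4n^2 + 408n - 4032) + (2n^3 - 4n^2 - 22n - 336)
  -4n^4 + 32n^3 - 4n^2 + 408n - 4032 = (-2n + 12)(2n^3 - 4n^2 - 22n - 336) + (0)
Last nonzero remainder: 2n^3 - 4n^2 - 22n - 336. Dividing through by 2 gives the monic gcd n^3 - 2n^2 - 11n - 168.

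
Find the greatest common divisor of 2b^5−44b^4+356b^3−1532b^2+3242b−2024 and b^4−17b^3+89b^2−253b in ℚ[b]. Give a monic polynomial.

Euclidean algorithm in ℚ[b]:
  2b^5−44b^4+356b^3−1532b^2+3242b−2024 = (2b−10)(b^4−17b^3+89b^2−253b) + (8b^3−136b^2+712b−2024)
  b^4−17b^3+89b^2−253b = ((1/8)b)(8b^3−136b^2+712b−2024) + (0)
Last nonzero remainder: 8b^3−136b^2+712b−2024. Dividing through by 8 gives the monic gcd b^3−17b^2+89b−253.

b^3−17b^2+89b−253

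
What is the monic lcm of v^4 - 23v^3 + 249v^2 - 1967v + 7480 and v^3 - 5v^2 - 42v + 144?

v^6 - 20v^5 + 162v^4 - 806v^3 - 2903v^2 + 57846v - 134640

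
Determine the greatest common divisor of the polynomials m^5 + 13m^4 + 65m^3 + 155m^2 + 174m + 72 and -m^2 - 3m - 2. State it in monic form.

Repeated division with remainder:
  m^5 + 13m^4 + 65m^3 + 155m^2 + 174m + 72 = (-m^3 - 10m^2 - 33m - 36)(-m^2 - 3m - 2) + (0)
Last nonzero remainder: -m^2 - 3m - 2. Dividing through by -1 gives the monic gcd m^2 + 3m + 2.

m^2 + 3m + 2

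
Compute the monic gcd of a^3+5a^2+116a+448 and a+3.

1

Apply the Euclidean algorithm:
  a^3+5a^2+116a+448 = (a^2+2a+110)(a+3) + (118)
  a+3 = ((1/118)a+3/118)(118) + (0)
The last nonzero remainder is the constant 118, so the polynomials are coprime and gcd = 1.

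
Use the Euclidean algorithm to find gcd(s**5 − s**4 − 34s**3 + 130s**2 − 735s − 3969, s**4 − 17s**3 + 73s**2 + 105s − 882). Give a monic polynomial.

s**2 − 4s − 21

Apply the Euclidean algorithm:
  s**5 − s**4 − 34s**3 + 130s**2 − 735s − 3969 = (s + 16)(s**4 − 17s**3 + 73s**2 + 105s − 882) + (165s**3 − 1143s**2 − 1533s + 10143)
  s**4 − 17s**3 + 73s**2 + 105s − 882 = ((1/165)s − 554/9075)(165s**3 − 1143s**2 − 1533s + 10143) + ((37856/3025)s**2 − (151424/3025)s − 794976/3025)
  165s**3 − 1143s**2 − 1533s + 10143 = ((499125/37856)s − 208725/5408)((37856/3025)s**2 − (151424/3025)s − 794976/3025) + (0)
Last nonzero remainder: (37856/3025)s**2 − (151424/3025)s − 794976/3025. Dividing through by 37856/3025 gives the monic gcd s**2 − 4s − 21.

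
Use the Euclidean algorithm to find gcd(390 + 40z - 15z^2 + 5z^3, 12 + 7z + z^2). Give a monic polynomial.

3 + z

Repeated division with remainder:
  5z^3 - 15z^2 + 40z + 390 = (5z - 50)(z^2 + 7z + 12) + (330z + 990)
  z^2 + 7z + 12 = ((1/330)z + 2/165)(330z + 990) + (0)
Last nonzero remainder: 330z + 990. Dividing through by 330 gives the monic gcd z + 3.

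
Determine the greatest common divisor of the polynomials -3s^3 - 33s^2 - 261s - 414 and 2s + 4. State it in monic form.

s + 2

Euclidean algorithm in ℚ[s]:
  -3s^3 - 33s^2 - 261s - 414 = (-(3/2)s^2 - (27/2)s - 207/2)(2s + 4) + (0)
Last nonzero remainder: 2s + 4. Dividing through by 2 gives the monic gcd s + 2.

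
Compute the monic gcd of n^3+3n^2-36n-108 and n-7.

1

Euclidean algorithm in ℚ[n]:
  n^3+3n^2-36n-108 = (n^2+10n+34)(n-7) + (130)
  n-7 = ((1/130)n-7/130)(130) + (0)
The last nonzero remainder is the constant 130, so the polynomials are coprime and gcd = 1.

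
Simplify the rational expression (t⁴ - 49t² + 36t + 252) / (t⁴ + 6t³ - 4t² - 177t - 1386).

Apply the Euclidean algorithm:
  t⁴ - 49t² + 36t + 252 = (t⁴ + 6t³ - 4t² - 177t - 1386) + (-6t³ - 45t² + 213t + 1638)
  t⁴ + 6t³ - 4t² - 177t - 1386 = (-(1/6)t + 1/4)(-6t³ - 45t² + 213t + 1638) + ((171/4)t² + (171/4)t - 3591/2)
  -6t³ - 45t² + 213t + 1638 = (-(8/57)t - 52/57)((171/4)t² + (171/4)t - 3591/2) + (0)
Last nonzero remainder: (171/4)t² + (171/4)t - 3591/2. Dividing through by 171/4 gives the monic gcd t² + t - 42.
Cancel t² + t - 42 from numerator and denominator to get the reduced form.

(t² - t - 6)/(t² + 5t + 33)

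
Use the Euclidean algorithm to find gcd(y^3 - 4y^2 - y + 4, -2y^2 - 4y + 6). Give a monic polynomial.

y - 1

Euclidean algorithm in ℚ[y]:
  y^3 - 4y^2 - y + 4 = (-(1/2)y + 3)(-2y^2 - 4y + 6) + (14y - 14)
  -2y^2 - 4y + 6 = (-(1/7)y - 3/7)(14y - 14) + (0)
Last nonzero remainder: 14y - 14. Dividing through by 14 gives the monic gcd y - 1.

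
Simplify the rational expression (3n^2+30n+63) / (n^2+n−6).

(3n+21)/(n−2)

Apply the Euclidean algorithm:
  3n^2+30n+63 = (3)(n^2+n−6) + (27n+81)
  n^2+n−6 = ((1/27)n−2/27)(27n+81) + (0)
Last nonzero remainder: 27n+81. Dividing through by 27 gives the monic gcd n+3.
Cancel n+3 from numerator and denominator to get the reduced form.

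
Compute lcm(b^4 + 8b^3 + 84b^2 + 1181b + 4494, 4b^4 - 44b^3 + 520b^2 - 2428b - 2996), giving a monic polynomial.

b^6 + 2b^5 + 29b^4 + 621b^3 - 3180b^2 - 35231b - 31458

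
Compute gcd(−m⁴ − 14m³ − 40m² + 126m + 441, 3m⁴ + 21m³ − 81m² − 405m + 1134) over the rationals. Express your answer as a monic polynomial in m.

m² + 4m − 21

Euclidean algorithm in ℚ[m]:
  −m⁴ − 14m³ − 40m² + 126m + 441 = (−1/3)(3m⁴ + 21m³ − 81m² − 405m + 1134) + (−7m³ − 67m² − 9m + 819)
  3m⁴ + 21m³ − 81m² − 405m + 1134 = (−(3/7)m + 54/49)(−7m³ − 67m² − 9m + 819) + (−(540/49)m² − (2160/49)m + 1620/7)
  −7m³ − 67m² − 9m + 819 = ((343/540)m + 637/180)(−(540/49)m² − (2160/49)m + 1620/7) + (0)
Last nonzero remainder: −(540/49)m² − (2160/49)m + 1620/7. Dividing through by −540/49 gives the monic gcd m² + 4m − 21.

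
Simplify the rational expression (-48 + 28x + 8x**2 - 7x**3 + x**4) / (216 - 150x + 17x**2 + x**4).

Apply the Euclidean algorithm:
  x**4 - 7x**3 + 8x**2 + 28x - 48 = (x**4 + 17x**2 - 150x + 216) + (-7x**3 - 9x**2 + 178x - 264)
  x**4 + 17x**2 - 150x + 216 = (-(1/7)x + 9/49)(-7x**3 - 9x**2 + 178x - 264) + ((2160/49)x**2 - (10800/49)x + 12960/49)
  -7x**3 - 9x**2 + 178x - 264 = (-(343/2160)x - 539/540)((2160/49)x**2 - (10800/49)x + 12960/49) + (0)
Last nonzero remainder: (2160/49)x**2 - (10800/49)x + 12960/49. Dividing through by 2160/49 gives the monic gcd x**2 - 5x + 6.
Cancel x**2 - 5x + 6 from numerator and denominator to get the reduced form.

(-8 - 2x + x**2)/(36 + 5x + x**2)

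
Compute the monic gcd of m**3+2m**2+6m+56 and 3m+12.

Repeated division with remainder:
  m**3+2m**2+6m+56 = ((1/3)m**2-(2/3)m+14/3)(3m+12) + (0)
Last nonzero remainder: 3m+12. Dividing through by 3 gives the monic gcd m+4.

m+4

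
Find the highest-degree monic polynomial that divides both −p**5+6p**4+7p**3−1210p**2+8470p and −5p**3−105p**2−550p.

p**2+11p

By polynomial division,
  −p**5+6p**4+7p**3−1210p**2+8470p = ((1/5)p**2−(27/5)p+90)(−5p**3−105p**2−550p) + (5270p**2+57970p)
  −5p**3−105p**2−550p = (−(1/1054)p−5/527)(5270p**2+57970p) + (0)
Last nonzero remainder: 5270p**2+57970p. Dividing through by 5270 gives the monic gcd p**2+11p.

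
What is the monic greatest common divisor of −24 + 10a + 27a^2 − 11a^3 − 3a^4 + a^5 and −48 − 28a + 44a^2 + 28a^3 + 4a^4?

By polynomial division,
  a^5 − 3a^4 − 11a^3 + 27a^2 + 10a − 24 = ((1/4)a − 5/2)(4a^4 + 28a^3 + 44a^2 − 28a − 48) + (48a^3 + 144a^2 − 48a − 144)
  4a^4 + 28a^3 + 44a^2 − 28a − 48 = ((1/12)a + 1/3)(48a^3 + 144a^2 − 48a − 144) + (0)
Last nonzero remainder: 48a^3 + 144a^2 − 48a − 144. Dividing through by 48 gives the monic gcd a^3 + 3a^2 − a − 3.

−3 − a + 3a^2 + a^3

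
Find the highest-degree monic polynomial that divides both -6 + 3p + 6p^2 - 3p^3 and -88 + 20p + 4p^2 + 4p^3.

By polynomial division,
  -3p^3 + 6p^2 + 3p - 6 = (-3/4)(4p^3 + 4p^2 + 20p - 88) + (9p^2 + 18p - 72)
  4p^3 + 4p^2 + 20p - 88 = ((4/9)p - 4/9)(9p^2 + 18p - 72) + (60p - 120)
  9p^2 + 18p - 72 = ((3/20)p + 3/5)(60p - 120) + (0)
Last nonzero remainder: 60p - 120. Dividing through by 60 gives the monic gcd p - 2.

-2 + p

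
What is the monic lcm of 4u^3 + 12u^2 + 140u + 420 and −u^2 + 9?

u^4 + 26u^2 − 315

Apply the Euclidean algorithm:
  4u^3 + 12u^2 + 140u + 420 = (−4u − 12)(−u^2 + 9) + (176u + 528)
  −u^2 + 9 = (−(1/176)u + 3/176)(176u + 528) + (0)
Last nonzero remainder: 176u + 528. Dividing through by 176 gives the monic gcd u + 3.
Then lcm(f, g) = f·g / gcd(f, g); expanding and making the result monic gives the answer.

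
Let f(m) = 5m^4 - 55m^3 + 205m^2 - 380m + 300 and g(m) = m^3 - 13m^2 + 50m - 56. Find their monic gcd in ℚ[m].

m - 2

Repeated division with remainder:
  5m^4 - 55m^3 + 205m^2 - 380m + 300 = (5m + 10)(m^3 - 13m^2 + 50m - 56) + (85m^2 - 600m + 860)
  m^3 - 13m^2 + 50m - 56 = ((1/85)m - 101/1445)(85m^2 - 600m + 860) + (-(594/289)m + 1188/289)
  85m^2 - 600m + 860 = (-(24565/594)m + 62135/297)(-(594/289)m + 1188/289) + (0)
Last nonzero remainder: -(594/289)m + 1188/289. Dividing through by -594/289 gives the monic gcd m - 2.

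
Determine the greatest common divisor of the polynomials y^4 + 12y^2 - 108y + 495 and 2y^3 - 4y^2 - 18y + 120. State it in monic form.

Apply the Euclidean algorithm:
  y^4 + 12y^2 - 108y + 495 = ((1/2)y + 1)(2y^3 - 4y^2 - 18y + 120) + (25y^2 - 150y + 375)
  2y^3 - 4y^2 - 18y + 120 = ((2/25)y + 8/25)(25y^2 - 150y + 375) + (0)
Last nonzero remainder: 25y^2 - 150y + 375. Dividing through by 25 gives the monic gcd y^2 - 6y + 15.

y^2 - 6y + 15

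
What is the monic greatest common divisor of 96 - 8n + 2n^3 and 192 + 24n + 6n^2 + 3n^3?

4 + n

Repeated division with remainder:
  2n^3 - 8n + 96 = (2/3)(3n^3 + 6n^2 + 24n + 192) + (-4n^2 - 24n - 32)
  3n^3 + 6n^2 + 24n + 192 = (-(3/4)n + 3)(-4n^2 - 24n - 32) + (72n + 288)
  -4n^2 - 24n - 32 = (-(1/18)n - 1/9)(72n + 288) + (0)
Last nonzero remainder: 72n + 288. Dividing through by 72 gives the monic gcd n + 4.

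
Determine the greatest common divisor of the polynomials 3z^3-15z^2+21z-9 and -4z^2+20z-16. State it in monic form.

Apply the Euclidean algorithm:
  3z^3-15z^2+21z-9 = (-(3/4)z)(-4z^2+20z-16) + (9z-9)
  -4z^2+20z-16 = (-(4/9)z+16/9)(9z-9) + (0)
Last nonzero remainder: 9z-9. Dividing through by 9 gives the monic gcd z-1.

z-1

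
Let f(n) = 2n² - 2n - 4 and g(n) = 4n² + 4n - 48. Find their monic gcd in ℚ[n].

Repeated division with remainder:
  2n² - 2n - 4 = (1/2)(4n² + 4n - 48) + (-4n + 20)
  4n² + 4n - 48 = (-n - 6)(-4n + 20) + (72)
  -4n + 20 = (-(1/18)n + 5/18)(72) + (0)
The last nonzero remainder is the constant 72, so the polynomials are coprime and gcd = 1.

1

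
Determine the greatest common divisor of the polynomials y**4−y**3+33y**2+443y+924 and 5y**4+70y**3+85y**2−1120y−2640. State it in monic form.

y**2+7y+12

By polynomial division,
  y**4−y**3+33y**2+443y+924 = (1/5)(5y**4+70y**3+85y**2−1120y−2640) + (−15y**3+16y**2+667y+1452)
  5y**4+70y**3+85y**2−1120y−2640 = (−(1/3)y−226/45)(−15y**3+16y**2+667y+1452) + ((17446/45)y**2+(122122/45)y+69784/15)
  −15y**3+16y**2+667y+1452 = (−(675/17446)y+495/1586)((17446/45)y**2+(122122/45)y+69784/15) + (0)
Last nonzero remainder: (17446/45)y**2+(122122/45)y+69784/15. Dividing through by 17446/45 gives the monic gcd y**2+7y+12.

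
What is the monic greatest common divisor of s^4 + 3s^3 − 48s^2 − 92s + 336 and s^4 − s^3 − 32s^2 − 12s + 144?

Euclidean algorithm in ℚ[s]:
  s^4 + 3s^3 − 48s^2 − 92s + 336 = (s^4 − s^3 − 32s^2 − 12s + 144) + (4s^3 − 16s^2 − 80s + 192)
  s^4 − s^3 − 32s^2 − 12s + 144 = ((1/4)s + 3/4)(4s^3 − 16s^2 − 80s + 192) + (0)
Last nonzero remainder: 4s^3 − 16s^2 − 80s + 192. Dividing through by 4 gives the monic gcd s^3 − 4s^2 − 20s + 48.

s^3 − 4s^2 − 20s + 48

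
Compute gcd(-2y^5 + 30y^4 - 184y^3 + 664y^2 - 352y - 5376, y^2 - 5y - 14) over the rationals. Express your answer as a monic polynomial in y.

By polynomial division,
  -2y^5 + 30y^4 - 184y^3 + 664y^2 - 352y - 5376 = (-2y^3 + 20y^2 - 112y + 384)(y^2 - 5y - 14) + (0)
The last nonzero remainder y^2 - 5y - 14 is already monic.

y^2 - 5y - 14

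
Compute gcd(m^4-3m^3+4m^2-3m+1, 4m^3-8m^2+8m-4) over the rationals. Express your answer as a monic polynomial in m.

m^3-2m^2+2m-1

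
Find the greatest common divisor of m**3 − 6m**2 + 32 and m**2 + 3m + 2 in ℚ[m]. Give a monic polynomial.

m + 2

Euclidean algorithm in ℚ[m]:
  m**3 − 6m**2 + 32 = (m − 9)(m**2 + 3m + 2) + (25m + 50)
  m**2 + 3m + 2 = ((1/25)m + 1/25)(25m + 50) + (0)
Last nonzero remainder: 25m + 50. Dividing through by 25 gives the monic gcd m + 2.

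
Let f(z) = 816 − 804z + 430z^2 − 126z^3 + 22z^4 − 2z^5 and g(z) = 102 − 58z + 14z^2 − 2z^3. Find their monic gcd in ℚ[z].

By polynomial division,
  −2z^5 + 22z^4 − 126z^3 + 430z^2 − 804z + 816 = (z^2 − 4z + 6)(−2z^3 + 14z^2 − 58z + 102) + (12z^2 − 48z + 204)
  −2z^3 + 14z^2 − 58z + 102 = (−(1/6)z + 1/2)(12z^2 − 48z + 204) + (0)
Last nonzero remainder: 12z^2 − 48z + 204. Dividing through by 12 gives the monic gcd z^2 − 4z + 17.

17 − 4z + z^2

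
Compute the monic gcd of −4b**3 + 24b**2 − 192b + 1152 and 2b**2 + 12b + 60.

Repeated division with remainder:
  −4b**3 + 24b**2 − 192b + 1152 = (−2b + 24)(2b**2 + 12b + 60) + (−360b − 288)
  2b**2 + 12b + 60 = (−(1/180)b − 13/450)(−360b − 288) + (1292/25)
  −360b − 288 = (−(2250/323)b − 1800/323)(1292/25) + (0)
The last nonzero remainder is the constant 1292/25, so the polynomials are coprime and gcd = 1.

1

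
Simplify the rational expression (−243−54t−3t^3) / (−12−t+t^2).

Apply the Euclidean algorithm:
  −3t^3−54t−243 = (−3t−3)(t^2−t−12) + (−93t−279)
  t^2−t−12 = (−(1/93)t+4/93)(−93t−279) + (0)
Last nonzero remainder: −93t−279. Dividing through by −93 gives the monic gcd t+3.
Cancel t+3 from numerator and denominator to get the reduced form.

(−81+9t−3t^2)/(−4+t)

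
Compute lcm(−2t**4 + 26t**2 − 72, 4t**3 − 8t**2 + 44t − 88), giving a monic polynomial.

t**6 − 2t**4 − 107t**2 + 396

Repeated division with remainder:
  −2t**4 + 26t**2 − 72 = (−(1/2)t − 1)(4t**3 − 8t**2 + 44t − 88) + (40t**2 − 160)
  4t**3 − 8t**2 + 44t − 88 = ((1/10)t − 1/5)(40t**2 − 160) + (60t − 120)
  40t**2 − 160 = ((2/3)t + 4/3)(60t − 120) + (0)
Last nonzero remainder: 60t − 120. Dividing through by 60 gives the monic gcd t − 2.
Then lcm(f, g) = f·g / gcd(f, g); expanding and making the result monic gives the answer.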